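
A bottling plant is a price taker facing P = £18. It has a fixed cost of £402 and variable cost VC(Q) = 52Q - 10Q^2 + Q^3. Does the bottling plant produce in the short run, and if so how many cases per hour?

Strip out fixed cost: VC = 52Q - 10Q^2 + Q^3. Then AVC = 52 - 10Q + Q^2 and MC = 52 - 20Q + 3Q^2.
AVC is minimized where dAVC/dQ = -10 + 2Q = 0, at Q = 5; min AVC = 52 - 10·5 + 5^2 = £27.
With P < min AVC (£18 < £27), every unit sold adds to the loss.
The firm minimizes its loss by shutting down and losing only its fixed cost of £402.

Shut down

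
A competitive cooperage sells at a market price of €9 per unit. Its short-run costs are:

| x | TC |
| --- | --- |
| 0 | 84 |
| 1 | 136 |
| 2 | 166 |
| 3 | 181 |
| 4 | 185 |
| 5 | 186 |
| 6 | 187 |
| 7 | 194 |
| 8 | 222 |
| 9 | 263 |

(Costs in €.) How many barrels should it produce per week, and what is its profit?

Tabulate TR − TC: x=0: -84; x=1: -127; x=2: -148; x=3: -154; x=4: -149; x=5: -141; x=6: -133; x=7: -131; x=8: -150; x=9: -182.
Profit is highest at x = 0. Equivalently, the lowest AVC in the table is 110/7 ≈ €15.71 at x = 7, and P = €9 falls below it — price never covers variable cost, so the firm shuts down and loses only its fixed cost.

x = 0 (shut down); profit = -€84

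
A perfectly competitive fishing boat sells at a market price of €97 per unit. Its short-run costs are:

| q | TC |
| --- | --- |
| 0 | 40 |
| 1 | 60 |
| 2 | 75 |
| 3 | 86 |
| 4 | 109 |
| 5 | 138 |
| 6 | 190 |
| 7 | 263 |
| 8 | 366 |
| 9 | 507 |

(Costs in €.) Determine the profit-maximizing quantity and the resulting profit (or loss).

q = 7; profit = €416

Tabulate TR − TC: q=0: -40; q=1: 37; q=2: 119; q=3: 205; q=4: 279; q=5: 347; q=6: 392; q=7: 416; q=8: 410; q=9: 366.
Profit is maximized at q = 7. AVC there is 223/7 = €31.86 ≤ P, so producing beats shutting down (which would give -€40).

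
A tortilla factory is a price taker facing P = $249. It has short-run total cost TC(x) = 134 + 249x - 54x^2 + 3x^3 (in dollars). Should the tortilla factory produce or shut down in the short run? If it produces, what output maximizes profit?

Variable cost is VC = 249x - 54x^2 + 3x^3, so AVC = VC/x = 249 - 54x + 3x^2 and MC = dTC/dx = 249 - 108x + 9x^2.
AVC is minimized where dAVC/dx = -54 + 6x = 0, at x = 9; min AVC = 249 - 54·9 + 3·9^2 = $6.
P = $249 exceeds min AVC = $6, so the firm stays open.
Set P = MC: 249 = 249 - 108x + 9x^2 → -108x + 9x^2 = 0. The roots are x = 0 and x = 12; the profit-maximizing output is on the rising part of MC, so x* = 12.
Check: AVC at x = 12 is $33 ≤ P, so revenue covers variable cost.
Profit = P·x − TC = 249·12 − 530 = $2458.

Produce at x = 12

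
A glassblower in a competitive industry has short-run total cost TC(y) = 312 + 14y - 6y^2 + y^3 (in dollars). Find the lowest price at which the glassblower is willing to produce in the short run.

$5 per unit

Short-run supply begins at min AVC. From VC = 14y - 6y^2 + y^3, AVC = 14 - 6y + y^2.
dAVC/dy = -6 + 2y = 0 gives y = 3. min AVC = 14 - 6·3 + 3^2 = 5.
So the shutdown price is $5.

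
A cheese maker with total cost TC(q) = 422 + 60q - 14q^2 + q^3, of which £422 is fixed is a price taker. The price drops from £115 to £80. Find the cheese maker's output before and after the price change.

AVC = 60 - 14q + q^2, minimized at q = 7 where min AVC = £11. MC = 60 - 28q + 3q^2.
With P = £115 above the shutdown price, P = MC gives q = 11.
At P = £80 ≥ min AVC, set P = MC: q = 10. The firm stays open but cuts output.

Output falls from 11 to 10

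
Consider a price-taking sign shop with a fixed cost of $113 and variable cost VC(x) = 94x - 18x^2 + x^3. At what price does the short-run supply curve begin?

Short-run supply begins at min AVC. From VC = 94x - 18x^2 + x^3, AVC = 94 - 18x + x^2.
At the minimum of AVC, MC = AVC. MC = 94 - 36x + 3x^2; setting MC = AVC gives 2x^2 - 18x = 0, so x = 9. min AVC = 13.
The firm shuts down for any P below $13.

$13 per unit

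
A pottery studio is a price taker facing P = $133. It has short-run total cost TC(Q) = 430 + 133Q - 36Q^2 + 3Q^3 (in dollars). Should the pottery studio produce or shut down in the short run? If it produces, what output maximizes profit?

Produce at Q = 8

From TC, MC = TC'(Q) = 133 - 72Q + 9Q^2 and AVC = VC/Q = 133 - 36Q + 3Q^2.
The AVC parabola has its vertex at Q = 36/6 = 6, where AVC = 133 - 36·6 + 3·6^2 = $25.
P = $133 exceeds min AVC = $25, so the firm stays open.
Set P = MC: 133 = 133 - 72Q + 9Q^2 → -72Q + 9Q^2 = 0. The roots are Q = 0 and Q = 8; the profit-maximizing output is on the rising part of MC, so Q* = 8.
Check: AVC at Q = 8 is $37 ≤ P, so revenue covers variable cost.
Profit = P·Q − TC = 133·8 − 726 = $338.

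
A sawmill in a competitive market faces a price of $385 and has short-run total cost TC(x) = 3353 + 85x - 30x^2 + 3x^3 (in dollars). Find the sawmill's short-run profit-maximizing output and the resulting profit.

Profit = -$353 at x = 10

AVC = 85 - 30x + 3x^2; min AVC = $10 at x = 5. Since P = $385 ≥ min AVC, the firm produces.
With MC = 85 - 60x + 9x^2, P = MC on the upward-sloping part at x* = 10.
TR = 385·10 = 3850. TC = 3353 + 850 = 4203. Profit = 3850 − 4203 = -$353.
Shutting down would mean losing the fixed cost of $3353, so operating at a loss of $353 is better by $3000.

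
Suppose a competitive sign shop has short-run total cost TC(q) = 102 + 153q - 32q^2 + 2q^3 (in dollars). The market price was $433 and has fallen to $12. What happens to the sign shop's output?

MC = 153 - 64q + 6q^2; the shutdown threshold is min AVC = $25 (at q = 8).
At P = $433 ≥ min AVC, set P = MC on the rising branch: q = 14.
At P = $12 < min AVC = $25, price no longer covers variable cost at any output, so the firm shuts down: q = 0.

Output falls from 14 to 0 (the firm shuts down)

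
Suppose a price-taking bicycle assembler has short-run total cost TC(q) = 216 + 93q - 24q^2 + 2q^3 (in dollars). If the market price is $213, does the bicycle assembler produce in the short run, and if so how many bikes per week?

Produce at q = 10

From TC, MC = TC'(q) = 93 - 48q + 6q^2 and AVC = VC/q = 93 - 24q + 2q^2.
AVC is minimized where dAVC/dq = -24 + 4q = 0, at q = 6; min AVC = 93 - 24·6 + 2·6^2 = $21.
Because $213 ≥ $21, revenue can cover variable cost; the firm operates.
P = MC gives -120 - 48q + 6q^2 = 0, with roots -2 and 10. Take the larger (rising MC): q* = 10.
Check: AVC at q = 10 is $53 ≤ P, so revenue covers variable cost.
Profit = P·q − TC = 213·10 − 746 = $1384.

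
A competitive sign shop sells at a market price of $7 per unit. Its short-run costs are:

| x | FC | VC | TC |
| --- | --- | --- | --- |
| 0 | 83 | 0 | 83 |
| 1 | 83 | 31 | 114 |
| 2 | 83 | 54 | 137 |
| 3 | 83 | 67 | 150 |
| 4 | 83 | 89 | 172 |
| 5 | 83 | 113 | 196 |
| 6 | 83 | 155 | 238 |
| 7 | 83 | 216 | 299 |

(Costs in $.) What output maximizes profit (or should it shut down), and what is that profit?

Compute π = P·x − TC at each output: x=0: -83; x=1: -107; x=2: -123; x=3: -129; x=4: -144; x=5: -161; x=6: -196; x=7: -250.
Profit is highest at x = 0. Equivalently, the lowest AVC in the table is 89/4 ≈ $22.25 at x = 4, and P = $7 falls below it — price never covers variable cost, so the firm shuts down and loses only its fixed cost.

x = 0 (shut down); profit = -$83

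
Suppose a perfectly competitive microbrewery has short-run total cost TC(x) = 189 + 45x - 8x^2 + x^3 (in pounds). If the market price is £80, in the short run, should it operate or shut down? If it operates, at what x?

Strip out fixed cost: VC = 45x - 8x^2 + x^3. Then AVC = 45 - 8x + x^2 and MC = 45 - 16x + 3x^2.
AVC hits its minimum where MC = AVC, at x = 4, giving min AVC = 45 - 8·4 + 4^2 = £29.
P = £80 exceeds min AVC = £29, so the firm stays open.
Solving P = MC: -35 - 16x + 3x^2 = 0 ⇒ x = -5/3 or 7. On the upward-sloping branch, x* = 7.
Check: AVC at x = 7 is £38 ≤ P, so revenue covers variable cost.
Profit = P·x − TC = 80·7 − 455 = £105.

Produce at x = 7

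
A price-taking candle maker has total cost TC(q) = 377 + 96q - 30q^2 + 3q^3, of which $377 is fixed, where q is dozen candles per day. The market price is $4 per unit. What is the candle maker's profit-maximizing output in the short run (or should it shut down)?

From TC, MC = TC'(q) = 96 - 60q + 9q^2 and AVC = VC/q = 96 - 30q + 3q^2.
The AVC parabola has its vertex at q = 30/6 = 5, where AVC = 96 - 30·5 + 3·5^2 = $21.
Since P = $4 < min AVC = $21, price fails to cover variable cost at any output.
The firm minimizes its loss by shutting down and losing only its fixed cost of $377.

Shut down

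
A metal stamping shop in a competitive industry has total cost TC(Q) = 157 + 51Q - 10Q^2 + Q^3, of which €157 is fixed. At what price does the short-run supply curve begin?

€26 per unit

The firm shuts down when price falls below the minimum of average variable cost. AVC = VC/Q = 51 - 10Q + Q^2.
At the minimum of AVC, MC = AVC. MC = 51 - 20Q + 3Q^2; setting MC = AVC gives 2Q^2 - 10Q = 0, so Q = 5. min AVC = 26.
So the shutdown price is €26.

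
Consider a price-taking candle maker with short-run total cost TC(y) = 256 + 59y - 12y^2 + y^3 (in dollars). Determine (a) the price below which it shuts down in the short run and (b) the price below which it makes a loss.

AVC = 59 - 12y + y^2; minimized at y = 6, giving min AVC = $23. That is the shutdown price.
ATC = 256/y + 59 - 12y + y^2. Setting dATC/dy = −256/y^2 − 12 + 2y = 0 gives y = 8 (since 2·8^3 − 12·8^2 = 256).
min ATC = 256/8 + 59 − 12·8 + 8^2 = $59. That is the break-even price.
Between these two prices the firm operates at a loss; above $59 it earns a profit.

Shutdown price = $23; break-even price = $59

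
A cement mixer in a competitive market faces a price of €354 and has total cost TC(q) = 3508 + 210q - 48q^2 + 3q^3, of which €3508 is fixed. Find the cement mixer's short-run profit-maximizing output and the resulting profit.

AVC = 210 - 48q + 3q^2; min AVC = €18 at q = 8. Since P = €354 ≥ min AVC, the firm produces.
With MC = 210 - 96q + 9q^2, P = MC on the upward-sloping part at q* = 12.
TR = 354·12 = 4248. TC = 3508 + 792 = 4300. Profit = 4248 − 4300 = -€52.
Shutting down would mean losing the fixed cost of €3508, so operating at a loss of €52 is better by €3456.

Profit = -€52 at q = 12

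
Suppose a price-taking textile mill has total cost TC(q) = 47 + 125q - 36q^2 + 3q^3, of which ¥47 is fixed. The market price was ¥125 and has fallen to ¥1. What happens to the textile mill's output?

Output falls from 8 to 0 (the firm shuts down)

MC = 125 - 72q + 9q^2; the shutdown threshold is min AVC = ¥17 (at q = 6).
At P = ¥125 ≥ min AVC, set P = MC on the rising branch: q = 8.
At P = ¥1 < min AVC = ¥17, price no longer covers variable cost at any output, so the firm shuts down: q = 0.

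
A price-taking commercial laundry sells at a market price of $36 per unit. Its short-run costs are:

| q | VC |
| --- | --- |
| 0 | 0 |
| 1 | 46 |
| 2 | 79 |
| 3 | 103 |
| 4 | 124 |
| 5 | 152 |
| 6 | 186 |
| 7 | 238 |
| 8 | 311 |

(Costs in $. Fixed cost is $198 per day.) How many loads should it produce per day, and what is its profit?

q = 6; profit = -$168

Profit at each row (π = 36q − TC): q=0: -198; q=1: -208; q=2: -205; q=3: -193; q=4: -178; q=5: -170; q=6: -168; q=7: -184; q=8: -221.
Profit is maximized at q = 6. AVC there is 186/6 = $31 ≤ P, so producing beats shutting down (which would give -$198).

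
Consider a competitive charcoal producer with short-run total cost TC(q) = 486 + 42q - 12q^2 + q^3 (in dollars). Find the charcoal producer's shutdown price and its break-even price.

AVC = 42 - 12q + q^2; minimized at q = 6, giving min AVC = $6. That is the shutdown price.
ATC = 486/q + 42 - 12q + q^2. Setting dATC/dq = −486/q^2 − 12 + 2q = 0 gives q = 9 (since 2·9^3 − 12·9^2 = 486).
min ATC = 486/9 + 42 − 12·9 + 9^2 = $69. That is the break-even price.
Between these two prices the firm operates at a loss; above $69 it earns a profit.

Shutdown price = $6; break-even price = $69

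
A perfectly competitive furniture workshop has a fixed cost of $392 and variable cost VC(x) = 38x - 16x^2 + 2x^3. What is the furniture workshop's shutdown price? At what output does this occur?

The shutdown price is the minimum of AVC. VC = 38x - 16x^2 + 2x^3, so AVC = 38 - 16x + 2x^2.
At the minimum of AVC, MC = AVC. MC = 38 - 32x + 6x^2; setting MC = AVC gives 4x^2 - 16x = 0, so x = 4. min AVC = 6.
The firm shuts down for any P below $6.

$6 per unit, at x = 4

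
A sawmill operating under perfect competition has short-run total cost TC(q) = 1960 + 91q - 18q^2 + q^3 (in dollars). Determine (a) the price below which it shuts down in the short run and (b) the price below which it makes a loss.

AVC = 91 - 18q + q^2; minimized at q = 9, giving min AVC = $10. That is the shutdown price.
ATC = 1960/q + 91 - 18q + q^2. Setting dATC/dq = −1960/q^2 − 18 + 2q = 0 gives q = 14 (since 2·14^3 − 18·14^2 = 1960).
min ATC = 1960/14 + 91 − 18·14 + 14^2 = $175. That is the break-even price.
Between these two prices the firm operates at a loss; above $175 it earns a profit.

Shutdown price = $10; break-even price = $175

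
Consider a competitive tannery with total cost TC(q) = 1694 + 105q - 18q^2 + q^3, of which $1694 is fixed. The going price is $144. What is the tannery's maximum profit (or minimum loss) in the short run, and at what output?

AVC = 105 - 18q + q^2; min AVC = $24 at q = 9. Since P = $144 ≥ min AVC, the firm produces.
MC = 105 - 36q + 3q^2. Setting P = MC and taking the root on the rising branch gives q* = 13.
TR = 144·13 = 1872. TC = 1694 + 520 = 2214. Profit = 1872 − 2214 = -$342.
By producing, the firm covers all variable cost plus $1352 of fixed cost; shutting down would lose the full $1694.

Profit = -$342 at q = 13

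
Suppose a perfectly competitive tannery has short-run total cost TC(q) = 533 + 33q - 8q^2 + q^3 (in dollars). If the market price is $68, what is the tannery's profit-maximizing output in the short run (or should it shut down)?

Produce at q = 7

Strip out fixed cost: VC = 33q - 8q^2 + q^3. Then AVC = 33 - 8q + q^2 and MC = 33 - 16q + 3q^2.
AVC hits its minimum where MC = AVC, at q = 4, giving min AVC = 33 - 8·4 + 4^2 = $17.
Because $68 ≥ $17, revenue can cover variable cost; the firm operates.
P = MC gives -35 - 16q + 3q^2 = 0, with roots -5/3 and 7. Take the larger (rising MC): q* = 7.
Check: AVC at q = 7 is $26 ≤ P, so revenue covers variable cost.
Profit = P·q − TC = 68·7 − 715 = -$239, a loss, but smaller than the $533 fixed cost the firm would lose by shutting down.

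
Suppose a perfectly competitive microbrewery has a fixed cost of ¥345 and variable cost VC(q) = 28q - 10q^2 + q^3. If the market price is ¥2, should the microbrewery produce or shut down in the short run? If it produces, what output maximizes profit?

Shut down

From TC, MC = TC'(q) = 28 - 20q + 3q^2 and AVC = VC/q = 28 - 10q + q^2.
The AVC parabola has its vertex at q = 10/2 = 5, where AVC = 28 - 10·5 + 5^2 = ¥3.
With P < min AVC (¥2 < ¥3), every unit sold adds to the loss.
The firm minimizes its loss by shutting down and losing only its fixed cost of ¥345.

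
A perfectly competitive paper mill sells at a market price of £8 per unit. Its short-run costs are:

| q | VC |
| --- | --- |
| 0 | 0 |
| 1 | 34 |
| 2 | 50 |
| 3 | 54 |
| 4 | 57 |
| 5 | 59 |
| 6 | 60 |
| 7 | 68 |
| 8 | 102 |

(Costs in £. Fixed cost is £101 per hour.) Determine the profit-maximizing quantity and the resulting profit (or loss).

Tabulate TR − TC: q=0: -101; q=1: -127; q=2: -135; q=3: -131; q=4: -126; q=5: -120; q=6: -113; q=7: -113; q=8: -139.
Profit is highest at q = 0. Equivalently, the lowest AVC in the table is 68/7 ≈ £9.71 at q = 7, and P = £8 falls below it — price never covers variable cost, so the firm shuts down and loses only its fixed cost.

q = 0 (shut down); profit = -£101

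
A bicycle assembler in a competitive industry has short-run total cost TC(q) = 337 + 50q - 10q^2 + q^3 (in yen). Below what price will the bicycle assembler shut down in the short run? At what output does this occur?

The shutdown price is the minimum of AVC. VC = 50q - 10q^2 + q^3, so AVC = 50 - 10q + q^2.
At the minimum of AVC, MC = AVC. MC = 50 - 20q + 3q^2; setting MC = AVC gives 2q^2 - 10q = 0, so q = 5. min AVC = 25.
So the shutdown price is ¥25.

¥25 per unit, at q = 5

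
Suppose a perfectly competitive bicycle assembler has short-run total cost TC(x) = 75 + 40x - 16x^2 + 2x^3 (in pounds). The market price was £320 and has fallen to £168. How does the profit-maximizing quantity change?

MC = 40 - 32x + 6x^2; the shutdown threshold is min AVC = £8 (at x = 4).
At P = £320 ≥ min AVC, set P = MC on the rising branch: x = 10.
At P = £168 ≥ min AVC, set P = MC: x = 8. The firm stays open but cuts output.

Output falls from 10 to 8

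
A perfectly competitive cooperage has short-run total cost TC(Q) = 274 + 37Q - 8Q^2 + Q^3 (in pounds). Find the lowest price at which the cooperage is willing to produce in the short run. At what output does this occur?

The shutdown price is the minimum of AVC. VC = 37Q - 8Q^2 + Q^3, so AVC = 37 - 8Q + Q^2.
At the minimum of AVC, MC = AVC. MC = 37 - 16Q + 3Q^2; setting MC = AVC gives 2Q^2 - 8Q = 0, so Q = 4. min AVC = 21.
The firm shuts down for any P below £21.

£21 per unit, at Q = 4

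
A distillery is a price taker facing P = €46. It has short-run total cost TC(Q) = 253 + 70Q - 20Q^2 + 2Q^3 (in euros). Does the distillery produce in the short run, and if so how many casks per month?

From TC, MC = TC'(Q) = 70 - 40Q + 6Q^2 and AVC = VC/Q = 70 - 20Q + 2Q^2.
The AVC parabola has its vertex at Q = 20/4 = 5, where AVC = 70 - 20·5 + 2·5^2 = €20.
Because €46 ≥ €20, revenue can cover variable cost; the firm operates.
Set P = MC: 46 = 70 - 40Q + 6Q^2 → 24 - 40Q + 6Q^2 = 0. The roots are Q = 2/3 and Q = 6; the profit-maximizing output is on the rising part of MC, so Q* = 6.
Check: AVC at Q = 6 is €22 ≤ P, so revenue covers variable cost.
Profit = P·Q − TC = 46·6 − 385 = -€109, a loss, but smaller than the €253 fixed cost the firm would lose by shutting down.

Produce at Q = 6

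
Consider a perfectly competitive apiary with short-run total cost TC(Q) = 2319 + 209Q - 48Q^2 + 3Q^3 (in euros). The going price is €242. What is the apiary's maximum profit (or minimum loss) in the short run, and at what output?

Profit = -€141 at Q = 11

AVC = 209 - 48Q + 3Q^2 has its minimum €17 at Q = 8; price €242 clears that bar, so the firm operates.
MC = 209 - 96Q + 9Q^2. Setting P = MC and taking the root on the rising branch gives Q* = 11.
TR = 242·11 = 2662. TC = 2319 + 484 = 2803. Profit = 2662 − 2803 = -€141.
That loss of €141 beats the €2319 the firm would lose by shutting down; producing recovers €2178 of fixed cost.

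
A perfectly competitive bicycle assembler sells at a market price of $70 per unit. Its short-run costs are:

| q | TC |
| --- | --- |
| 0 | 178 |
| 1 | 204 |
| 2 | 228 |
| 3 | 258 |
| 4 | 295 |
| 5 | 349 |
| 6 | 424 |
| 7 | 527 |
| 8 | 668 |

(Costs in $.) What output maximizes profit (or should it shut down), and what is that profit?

Tabulate TR − TC: q=0: -178; q=1: -134; q=2: -88; q=3: -48; q=4: -15; q=5: 1; q=6: -4; q=7: -37; q=8: -108.
Profit is maximized at q = 5. AVC there is 171/5 = $34.20 ≤ P, so producing beats shutting down (which would give -$178).

q = 5; profit = $1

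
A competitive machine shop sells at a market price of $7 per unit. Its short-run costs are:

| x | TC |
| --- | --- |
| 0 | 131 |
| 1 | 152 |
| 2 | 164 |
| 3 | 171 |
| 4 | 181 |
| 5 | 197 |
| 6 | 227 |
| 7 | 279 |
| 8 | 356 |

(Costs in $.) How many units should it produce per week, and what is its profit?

Compute π = P·x − TC at each output: x=0: -131; x=1: -145; x=2: -150; x=3: -150; x=4: -153; x=5: -162; x=6: -185; x=7: -230; x=8: -300.
Profit is highest at x = 0. Equivalently, the lowest AVC in the table is 50/4 ≈ $12.50 at x = 4, and P = $7 falls below it — price never covers variable cost, so the firm shuts down and loses only its fixed cost.

x = 0 (shut down); profit = -$131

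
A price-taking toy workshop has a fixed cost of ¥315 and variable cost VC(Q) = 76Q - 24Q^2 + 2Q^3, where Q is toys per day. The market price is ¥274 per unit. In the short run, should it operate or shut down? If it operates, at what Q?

From TC, MC = TC'(Q) = 76 - 48Q + 6Q^2 and AVC = VC/Q = 76 - 24Q + 2Q^2.
The AVC parabola has its vertex at Q = 24/4 = 6, where AVC = 76 - 24·6 + 2·6^2 = ¥4.
Because ¥274 ≥ ¥4, revenue can cover variable cost; the firm operates.
P = MC gives -198 - 48Q + 6Q^2 = 0, with roots -3 and 11. Take the larger (rising MC): Q* = 11.
Check: AVC at Q = 11 is ¥54 ≤ P, so revenue covers variable cost.
Profit = P·Q − TC = 274·11 − 909 = ¥2105.

Produce at Q = 11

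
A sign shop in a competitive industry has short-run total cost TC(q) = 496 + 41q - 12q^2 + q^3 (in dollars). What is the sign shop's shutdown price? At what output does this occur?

$5 per unit, at q = 6

The firm shuts down when price falls below the minimum of average variable cost. AVC = VC/q = 41 - 12q + q^2.
dAVC/dq = -12 + 2q = 0 gives q = 6. min AVC = 41 - 12·6 + 6^2 = 5.
So the shutdown price is $5.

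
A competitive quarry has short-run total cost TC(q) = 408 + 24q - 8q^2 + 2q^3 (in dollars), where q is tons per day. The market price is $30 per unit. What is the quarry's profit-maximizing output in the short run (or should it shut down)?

Strip out fixed cost: VC = 24q - 8q^2 + 2q^3. Then AVC = 24 - 8q + 2q^2 and MC = 24 - 16q + 6q^2.
AVC hits its minimum where MC = AVC, at q = 2, giving min AVC = 24 - 8·2 + 2·2^2 = $16.
P = $30 exceeds min AVC = $16, so the firm stays open.
Set P = MC: 30 = 24 - 16q + 6q^2 → -6 - 16q + 6q^2 = 0. The roots are q = -1/3 and q = 3; the profit-maximizing output is on the rising part of MC, so q* = 3.
Check: AVC at q = 3 is $18 ≤ P, so revenue covers variable cost.
Profit = P·q − TC = 30·3 − 462 = -$372, a loss, but smaller than the $408 fixed cost the firm would lose by shutting down.

Produce at q = 3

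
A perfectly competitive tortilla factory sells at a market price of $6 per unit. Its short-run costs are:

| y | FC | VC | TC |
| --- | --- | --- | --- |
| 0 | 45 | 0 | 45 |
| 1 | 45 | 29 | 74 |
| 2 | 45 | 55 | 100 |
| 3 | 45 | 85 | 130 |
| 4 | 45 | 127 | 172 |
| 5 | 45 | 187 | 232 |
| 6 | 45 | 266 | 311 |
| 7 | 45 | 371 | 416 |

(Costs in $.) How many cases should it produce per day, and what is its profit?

Tabulate TR − TC: y=0: -45; y=1: -68; y=2: -88; y=3: -112; y=4: -148; y=5: -202; y=6: -275; y=7: -374.
Profit is highest at y = 0. Equivalently, the lowest AVC in the table is 55/2 ≈ $27.50 at y = 2, and P = $6 falls below it — price never covers variable cost, so the firm shuts down and loses only its fixed cost.

y = 0 (shut down); profit = -$45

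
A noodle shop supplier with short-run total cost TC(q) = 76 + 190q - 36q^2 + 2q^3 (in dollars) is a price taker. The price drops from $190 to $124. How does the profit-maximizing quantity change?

Output falls from 12 to 11

MC = 190 - 72q + 6q^2; the shutdown threshold is min AVC = $28 (at q = 9).
At P = $190 ≥ min AVC, set P = MC on the rising branch: q = 12.
At P = $124 ≥ min AVC, set P = MC: q = 11. The firm stays open but cuts output.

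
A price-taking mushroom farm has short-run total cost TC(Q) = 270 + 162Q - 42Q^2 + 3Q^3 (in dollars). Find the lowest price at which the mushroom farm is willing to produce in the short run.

$15 per unit

The shutdown price is the minimum of AVC. VC = 162Q - 42Q^2 + 3Q^3, so AVC = 162 - 42Q + 3Q^2.
dAVC/dQ = -42 + 6Q = 0 gives Q = 7. min AVC = 162 - 42·7 + 3·7^2 = 15.
For P < $15 the firm produces nothing.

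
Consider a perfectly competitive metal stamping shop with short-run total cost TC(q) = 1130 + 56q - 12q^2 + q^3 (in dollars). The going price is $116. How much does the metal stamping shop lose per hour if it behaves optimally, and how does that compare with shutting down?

AVC = 56 - 12q + q^2; min AVC = $20 at q = 6. Since P = $116 ≥ min AVC, the firm produces.
MC = 56 - 24q + 3q^2. Setting P = MC and taking the root on the rising branch gives q* = 10.
TR = 116·10 = 1160. TC = 1130 + 360 = 1490. Profit = 1160 − 1490 = -$330.
Shutting down would mean losing the fixed cost of $1130, so operating at a loss of $330 is better by $800.

Profit = -$330 at q = 10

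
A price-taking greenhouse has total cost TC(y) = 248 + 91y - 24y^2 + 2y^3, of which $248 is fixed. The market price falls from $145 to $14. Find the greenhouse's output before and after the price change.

AVC = 91 - 24y + 2y^2, minimized at y = 6 where min AVC = $19. MC = 91 - 48y + 6y^2.
At P = $145 ≥ min AVC, set P = MC on the rising branch: y = 9.
At P = $14 < min AVC = $19, price no longer covers variable cost at any output, so the firm shuts down: y = 0.

Output falls from 9 to 0 (the firm shuts down)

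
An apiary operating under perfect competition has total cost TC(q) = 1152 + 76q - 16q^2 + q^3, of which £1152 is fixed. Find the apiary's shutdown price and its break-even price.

Shutdown price = £12; break-even price = £124

AVC = 76 - 16q + q^2; minimized at q = 8, giving min AVC = £12. That is the shutdown price.
ATC = 1152/q + 76 - 16q + q^2. Setting dATC/dq = −1152/q^2 − 16 + 2q = 0 gives q = 12 (since 2·12^3 − 16·12^2 = 1152).
min ATC = 1152/12 + 76 − 16·12 + 12^2 = £124. That is the break-even price.
For £12 ≤ P < £124 the firm produces at a loss; below £12 it shuts down.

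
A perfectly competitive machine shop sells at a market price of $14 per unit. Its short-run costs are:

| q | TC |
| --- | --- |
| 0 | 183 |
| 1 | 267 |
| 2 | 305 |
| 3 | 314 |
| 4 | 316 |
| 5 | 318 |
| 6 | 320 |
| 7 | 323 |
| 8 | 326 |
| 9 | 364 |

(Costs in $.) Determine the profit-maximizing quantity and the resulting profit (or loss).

Compute π = P·q − TC at each output: q=0: -183; q=1: -253; q=2: -277; q=3: -272; q=4: -260; q=5: -248; q=6: -236; q=7: -225; q=8: -214; q=9: -238.
Profit is highest at q = 0. Equivalently, the lowest AVC in the table is 143/8 ≈ $17.88 at q = 8, and P = $14 falls below it — price never covers variable cost, so the firm shuts down and loses only its fixed cost.

q = 0 (shut down); profit = -$183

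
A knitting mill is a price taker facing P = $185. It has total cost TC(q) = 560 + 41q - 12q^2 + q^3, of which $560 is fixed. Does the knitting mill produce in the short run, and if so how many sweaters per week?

Variable cost is VC = 41q - 12q^2 + q^3, so AVC = VC/q = 41 - 12q + q^2 and MC = dTC/dq = 41 - 24q + 3q^2.
The AVC parabola has its vertex at q = 12/2 = 6, where AVC = 41 - 12·6 + 6^2 = $5.
Since P = $185 ≥ min AVC = $5, price covers variable cost and the firm should produce.
Set P = MC: 185 = 41 - 24q + 3q^2 → -144 - 24q + 3q^2 = 0. The roots are q = -4 and q = 12; the profit-maximizing output is on the rising part of MC, so q* = 12.
Check: AVC at q = 12 is $41 ≤ P, so revenue covers variable cost.
Profit = P·q − TC = 185·12 − 1052 = $1168.

Produce at q = 12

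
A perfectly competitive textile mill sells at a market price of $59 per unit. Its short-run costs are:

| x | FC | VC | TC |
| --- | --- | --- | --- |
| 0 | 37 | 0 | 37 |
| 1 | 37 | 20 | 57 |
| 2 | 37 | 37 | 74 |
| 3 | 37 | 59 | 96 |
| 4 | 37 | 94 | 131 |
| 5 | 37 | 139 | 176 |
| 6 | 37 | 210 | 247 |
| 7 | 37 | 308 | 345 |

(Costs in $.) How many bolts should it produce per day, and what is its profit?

x = 5; profit = $119

Compute π = P·x − TC at each output: x=0: -37; x=1: 2; x=2: 44; x=3: 81; x=4: 105; x=5: 119; x=6: 107; x=7: 68.
Profit is maximized at x = 5. AVC there is 139/5 = $27.80 ≤ P, so producing beats shutting down (which would give -$37).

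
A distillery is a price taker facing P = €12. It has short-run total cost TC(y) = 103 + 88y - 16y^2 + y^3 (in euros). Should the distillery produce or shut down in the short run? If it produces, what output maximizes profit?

Shut down

From TC, MC = TC'(y) = 88 - 32y + 3y^2 and AVC = VC/y = 88 - 16y + y^2.
AVC hits its minimum where MC = AVC, at y = 8, giving min AVC = 88 - 16·8 + 8^2 = €24.
Since P = €12 < min AVC = €24, price fails to cover variable cost at any output.
The firm minimizes its loss by shutting down and losing only its fixed cost of €103.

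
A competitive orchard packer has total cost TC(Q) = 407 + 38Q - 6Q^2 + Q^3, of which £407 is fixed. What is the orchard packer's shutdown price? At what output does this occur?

£29 per unit, at Q = 3

The firm shuts down when price falls below the minimum of average variable cost. AVC = VC/Q = 38 - 6Q + Q^2.
dAVC/dQ = -6 + 2Q = 0 gives Q = 3. min AVC = 38 - 6·3 + 3^2 = 29.
So the shutdown price is £29.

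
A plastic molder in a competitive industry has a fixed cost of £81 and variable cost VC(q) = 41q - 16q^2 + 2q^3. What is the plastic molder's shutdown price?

The firm shuts down when price falls below the minimum of average variable cost. AVC = VC/q = 41 - 16q + 2q^2.
At the minimum of AVC, MC = AVC. MC = 41 - 32q + 6q^2; setting MC = AVC gives 4q^2 - 16q = 0, so q = 4. min AVC = 9.
For P < £9 the firm produces nothing.

£9 per unit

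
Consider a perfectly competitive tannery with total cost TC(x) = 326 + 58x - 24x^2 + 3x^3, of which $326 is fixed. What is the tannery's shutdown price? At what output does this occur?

$10 per unit, at x = 4

Short-run supply begins at min AVC. From VC = 58x - 24x^2 + 3x^3, AVC = 58 - 24x + 3x^2.
dAVC/dx = -24 + 6x = 0 gives x = 4. min AVC = 58 - 24·4 + 3·4^2 = 10.
So the shutdown price is $10.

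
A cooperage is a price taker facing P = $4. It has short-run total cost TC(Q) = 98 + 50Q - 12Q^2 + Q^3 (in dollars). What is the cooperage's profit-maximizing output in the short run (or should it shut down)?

Shut down

Variable cost is VC = 50Q - 12Q^2 + Q^3, so AVC = VC/Q = 50 - 12Q + Q^2 and MC = dTC/dQ = 50 - 24Q + 3Q^2.
AVC is minimized where dAVC/dQ = -12 + 2Q = 0, at Q = 6; min AVC = 50 - 12·6 + 6^2 = $14.
With P < min AVC ($4 < $14), every unit sold adds to the loss.
Shutting down limits the loss to fixed cost, $98.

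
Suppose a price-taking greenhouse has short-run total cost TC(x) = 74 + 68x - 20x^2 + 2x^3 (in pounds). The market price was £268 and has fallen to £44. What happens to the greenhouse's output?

MC = 68 - 40x + 6x^2; the shutdown threshold is min AVC = £18 (at x = 5).
At P = £268 ≥ min AVC, set P = MC on the rising branch: x = 10.
At P = £44 ≥ min AVC, set P = MC: x = 6. The firm stays open but cuts output.

Output falls from 10 to 6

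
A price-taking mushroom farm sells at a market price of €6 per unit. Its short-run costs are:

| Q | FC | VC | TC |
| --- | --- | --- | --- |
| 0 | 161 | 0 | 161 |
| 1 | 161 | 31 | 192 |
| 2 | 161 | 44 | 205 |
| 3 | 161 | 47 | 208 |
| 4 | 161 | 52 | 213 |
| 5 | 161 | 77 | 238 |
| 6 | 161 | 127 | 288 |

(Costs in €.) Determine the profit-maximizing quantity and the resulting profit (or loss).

Q = 0 (shut down); profit = -€161

Tabulate TR − TC: Q=0: -161; Q=1: -186; Q=2: -193; Q=3: -190; Q=4: -189; Q=5: -208; Q=6: -252.
Profit is highest at Q = 0. Equivalently, the lowest AVC in the table is 52/4 ≈ €13 at Q = 4, and P = €6 falls below it — price never covers variable cost, so the firm shuts down and loses only its fixed cost.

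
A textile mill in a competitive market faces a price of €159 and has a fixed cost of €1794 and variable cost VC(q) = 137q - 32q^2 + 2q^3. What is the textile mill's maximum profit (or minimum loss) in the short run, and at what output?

Profit = -€342 at q = 11

AVC = 137 - 32q + 2q^2; min AVC = €9 at q = 8. Since P = €159 ≥ min AVC, the firm produces.
MC = 137 - 64q + 6q^2. Setting P = MC and taking the root on the rising branch gives q* = 11.
TR = 159·11 = 1749. TC = 1794 + 297 = 2091. Profit = 1749 − 2091 = -€342.
That loss of €342 beats the €1794 the firm would lose by shutting down; producing recovers €1452 of fixed cost.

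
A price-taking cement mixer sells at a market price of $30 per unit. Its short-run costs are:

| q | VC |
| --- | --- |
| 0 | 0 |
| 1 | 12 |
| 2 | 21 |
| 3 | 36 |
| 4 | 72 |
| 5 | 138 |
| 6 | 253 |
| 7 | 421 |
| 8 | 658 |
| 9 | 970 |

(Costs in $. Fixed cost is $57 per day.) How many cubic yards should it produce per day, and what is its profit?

Compute π = P·q − TC at each output: q=0: -57; q=1: -39; q=2: -18; q=3: -3; q=4: -9; q=5: -45; q=6: -130; q=7: -268; q=8: -475; q=9: -757.
Profit is maximized at q = 3. AVC there is 36/3 = $12 ≤ P, so producing beats shutting down (which would give -$57).

q = 3; profit = -$3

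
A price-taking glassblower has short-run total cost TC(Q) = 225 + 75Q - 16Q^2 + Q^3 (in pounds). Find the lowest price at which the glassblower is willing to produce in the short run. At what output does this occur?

£11 per unit, at Q = 8

The firm shuts down when price falls below the minimum of average variable cost. AVC = VC/Q = 75 - 16Q + Q^2.
dAVC/dQ = -16 + 2Q = 0 gives Q = 8. min AVC = 75 - 16·8 + 8^2 = 11.
So the shutdown price is £11.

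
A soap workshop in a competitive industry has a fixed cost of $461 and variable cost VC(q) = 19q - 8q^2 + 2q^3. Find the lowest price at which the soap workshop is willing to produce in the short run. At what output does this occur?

The shutdown price is the minimum of AVC. VC = 19q - 8q^2 + 2q^3, so AVC = 19 - 8q + 2q^2.
At the minimum of AVC, MC = AVC. MC = 19 - 16q + 6q^2; setting MC = AVC gives 4q^2 - 8q = 0, so q = 2. min AVC = 11.
So the shutdown price is $11.

$11 per unit, at q = 2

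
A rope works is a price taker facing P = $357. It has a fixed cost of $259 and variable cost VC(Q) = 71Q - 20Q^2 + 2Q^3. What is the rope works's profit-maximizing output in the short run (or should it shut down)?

Produce at Q = 11

Variable cost is VC = 71Q - 20Q^2 + 2Q^3, so AVC = VC/Q = 71 - 20Q + 2Q^2 and MC = dTC/dQ = 71 - 40Q + 6Q^2.
AVC hits its minimum where MC = AVC, at Q = 5, giving min AVC = 71 - 20·5 + 2·5^2 = $21.
Since P = $357 ≥ min AVC = $21, price covers variable cost and the firm should produce.
Set P = MC: 357 = 71 - 40Q + 6Q^2 → -286 - 40Q + 6Q^2 = 0. The roots are Q = -13/3 and Q = 11; the profit-maximizing output is on the rising part of MC, so Q* = 11.
Check: AVC at Q = 11 is $93 ≤ P, so revenue covers variable cost.
Profit = P·Q − TC = 357·11 − 1282 = $2645.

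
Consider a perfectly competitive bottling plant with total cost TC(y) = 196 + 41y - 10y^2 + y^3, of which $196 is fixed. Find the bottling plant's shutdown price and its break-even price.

Shutdown price = $16; break-even price = $48

Shutdown price = min AVC. AVC = 41 - 10y + y^2, with vertex at y = 5 and minimum $16.
ATC = 196/y + 41 - 10y + y^2. Setting dATC/dy = −196/y^2 − 10 + 2y = 0 gives y = 7 (since 2·7^3 − 10·7^2 = 196).
min ATC = 196/7 + 41 − 10·7 + 7^2 = $48. That is the break-even price.
For $16 ≤ P < $48 the firm produces at a loss; below $16 it shuts down.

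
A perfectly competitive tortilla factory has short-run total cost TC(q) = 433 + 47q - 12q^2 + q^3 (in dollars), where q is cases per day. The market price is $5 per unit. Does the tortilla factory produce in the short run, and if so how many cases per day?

Shut down

Strip out fixed cost: VC = 47q - 12q^2 + q^3. Then AVC = 47 - 12q + q^2 and MC = 47 - 24q + 3q^2.
AVC hits its minimum where MC = AVC, at q = 6, giving min AVC = 47 - 12·6 + 6^2 = $11.
P = $5 lies below min AVC = $11; no output level covers variable cost.
Best response: produce nothing and absorb the $433 fixed cost.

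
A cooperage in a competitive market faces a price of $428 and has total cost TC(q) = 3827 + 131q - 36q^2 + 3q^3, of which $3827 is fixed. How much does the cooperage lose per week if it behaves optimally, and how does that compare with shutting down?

AVC = 131 - 36q + 3q^2; min AVC = $23 at q = 6. Since P = $428 ≥ min AVC, the firm produces.
With MC = 131 - 72q + 9q^2, P = MC on the upward-sloping part at q* = 11.
TR = 428·11 = 4708. TC = 3827 + 1078 = 4905. Profit = 4708 − 4905 = -$197.
That loss of $197 beats the $3827 the firm would lose by shutting down; producing recovers $3630 of fixed cost.

Profit = -$197 at q = 11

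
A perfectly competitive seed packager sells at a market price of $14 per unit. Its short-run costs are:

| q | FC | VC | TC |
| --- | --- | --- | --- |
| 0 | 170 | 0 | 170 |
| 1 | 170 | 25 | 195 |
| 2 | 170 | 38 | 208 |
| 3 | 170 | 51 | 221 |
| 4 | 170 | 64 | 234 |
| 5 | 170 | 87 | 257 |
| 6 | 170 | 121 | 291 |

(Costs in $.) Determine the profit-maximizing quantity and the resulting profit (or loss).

Tabulate TR − TC: q=0: -170; q=1: -181; q=2: -180; q=3: -179; q=4: -178; q=5: -187; q=6: -207.
Profit is highest at q = 0. Equivalently, the lowest AVC in the table is 64/4 ≈ $16 at q = 4, and P = $14 falls below it — price never covers variable cost, so the firm shuts down and loses only its fixed cost.

q = 0 (shut down); profit = -$170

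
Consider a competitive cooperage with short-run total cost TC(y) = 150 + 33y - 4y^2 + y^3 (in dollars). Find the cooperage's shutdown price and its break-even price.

Shutdown price = $29; break-even price = $68

AVC = 33 - 4y + y^2; minimized at y = 2, giving min AVC = $29. That is the shutdown price.
ATC = 150/y + 33 - 4y + y^2. Setting dATC/dy = −150/y^2 − 4 + 2y = 0 gives y = 5 (since 2·5^3 − 4·5^2 = 150).
min ATC = 150/5 + 33 − 4·5 + 5^2 = $68. That is the break-even price.
For $29 ≤ P < $68 the firm produces at a loss; below $29 it shuts down.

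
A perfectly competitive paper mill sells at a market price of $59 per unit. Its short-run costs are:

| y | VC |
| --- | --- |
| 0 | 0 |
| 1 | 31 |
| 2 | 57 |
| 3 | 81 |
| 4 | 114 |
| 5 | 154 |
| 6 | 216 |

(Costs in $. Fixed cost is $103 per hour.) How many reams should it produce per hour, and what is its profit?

Tabulate TR − TC: y=0: -103; y=1: -75; y=2: -42; y=3: -7; y=4: 19; y=5: 38; y=6: 35.
Profit is maximized at y = 5. AVC there is 154/5 = $30.80 ≤ P, so producing beats shutting down (which would give -$103).

y = 5; profit = $38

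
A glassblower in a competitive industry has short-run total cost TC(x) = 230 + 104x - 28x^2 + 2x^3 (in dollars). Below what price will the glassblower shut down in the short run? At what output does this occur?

$6 per unit, at x = 7

Short-run supply begins at min AVC. From VC = 104x - 28x^2 + 2x^3, AVC = 104 - 28x + 2x^2.
dAVC/dx = -28 + 4x = 0 gives x = 7. min AVC = 104 - 28·7 + 2·7^2 = 6.
The firm shuts down for any P below $6.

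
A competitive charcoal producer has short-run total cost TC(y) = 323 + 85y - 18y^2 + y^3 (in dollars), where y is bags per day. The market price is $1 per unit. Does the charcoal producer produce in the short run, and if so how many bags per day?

From TC, MC = TC'(y) = 85 - 36y + 3y^2 and AVC = VC/y = 85 - 18y + y^2.
AVC is minimized where dAVC/dy = -18 + 2y = 0, at y = 9; min AVC = 85 - 18·9 + 9^2 = $4.
P = $1 lies below min AVC = $4; no output level covers variable cost.
Shutting down limits the loss to fixed cost, $323.

Shut down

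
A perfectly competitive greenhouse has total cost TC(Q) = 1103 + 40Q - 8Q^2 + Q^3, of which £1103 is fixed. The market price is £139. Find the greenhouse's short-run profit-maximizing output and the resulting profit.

Profit = -£293 at Q = 9

AVC = 40 - 8Q + Q^2 has its minimum £24 at Q = 4; price £139 clears that bar, so the firm operates.
MC = 40 - 16Q + 3Q^2. Setting P = MC and taking the root on the rising branch gives Q* = 9.
TR = 139·9 = 1251. TC = 1103 + 441 = 1544. Profit = 1251 − 1544 = -£293.
Shutting down would mean losing the fixed cost of £1103, so operating at a loss of £293 is better by £810.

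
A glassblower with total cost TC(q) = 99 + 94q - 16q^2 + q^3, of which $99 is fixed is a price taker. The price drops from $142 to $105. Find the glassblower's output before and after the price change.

Output falls from 12 to 11

AVC = 94 - 16q + q^2, minimized at q = 8 where min AVC = $30. MC = 94 - 32q + 3q^2.
With P = $142 above the shutdown price, P = MC gives q = 12.
At P = $105 ≥ min AVC, set P = MC: q = 11. The firm stays open but cuts output.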